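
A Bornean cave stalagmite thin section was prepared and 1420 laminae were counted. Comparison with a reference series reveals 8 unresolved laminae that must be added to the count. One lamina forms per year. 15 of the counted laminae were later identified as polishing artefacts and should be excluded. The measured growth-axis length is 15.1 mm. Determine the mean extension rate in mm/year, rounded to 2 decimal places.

0.01 mm/year

Correcting the raw count gives 1420 − 15 + 8 = 1413 true laminae.
15.1 mm over 1413 years gives 15.1 / 1413 ≈ 0.01 mm/year.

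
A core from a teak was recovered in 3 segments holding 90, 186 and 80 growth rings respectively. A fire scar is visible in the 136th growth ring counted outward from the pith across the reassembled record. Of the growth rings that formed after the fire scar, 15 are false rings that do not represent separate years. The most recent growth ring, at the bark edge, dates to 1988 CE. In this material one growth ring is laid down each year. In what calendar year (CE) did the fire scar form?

Total growth rings = 90 + 186 + 80 = 356.
The fire scar sits at growth ring 136 from the pith, so 356 − 136 = 220 growth rings formed after it.
220 − 15 false = 205 true growth rings after the fire scar.
Counting back 205 years from 1988 CE places the fire scar in 1988 − 205 = 1783 CE.

1783 CE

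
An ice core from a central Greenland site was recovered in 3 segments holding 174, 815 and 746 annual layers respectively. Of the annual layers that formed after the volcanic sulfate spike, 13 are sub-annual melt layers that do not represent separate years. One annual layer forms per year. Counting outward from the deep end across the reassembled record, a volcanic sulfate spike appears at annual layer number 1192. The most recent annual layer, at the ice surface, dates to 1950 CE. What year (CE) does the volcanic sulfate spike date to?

1420 CE

Total annual layers = 174 + 815 + 746 = 1735.
The volcanic sulfate spike sits at annual layer 1192 from the deep end, so 1735 − 1192 = 543 annual layers formed after it.
Excluding 13 false annual layers: 543 − 13 = 530.
The annual layer at the ice surface is 1950 CE, so the volcanic sulfate spike dates to 1950 − 530 = 1420 CE.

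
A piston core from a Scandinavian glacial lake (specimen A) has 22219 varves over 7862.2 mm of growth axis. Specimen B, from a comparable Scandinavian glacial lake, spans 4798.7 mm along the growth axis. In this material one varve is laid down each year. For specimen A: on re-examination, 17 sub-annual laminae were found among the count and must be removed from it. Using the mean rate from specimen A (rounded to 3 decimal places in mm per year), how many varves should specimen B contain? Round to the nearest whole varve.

Specimen A: after corrections the count is 22219 − 17 = 22202 varves.
A: Mean rate = 7862.2 mm / 22202 years ≈ 0.354 mm per year.
For B, 4798.7 / 0.354 = 13555.65 years ≈ 13556 varves.

13556 varves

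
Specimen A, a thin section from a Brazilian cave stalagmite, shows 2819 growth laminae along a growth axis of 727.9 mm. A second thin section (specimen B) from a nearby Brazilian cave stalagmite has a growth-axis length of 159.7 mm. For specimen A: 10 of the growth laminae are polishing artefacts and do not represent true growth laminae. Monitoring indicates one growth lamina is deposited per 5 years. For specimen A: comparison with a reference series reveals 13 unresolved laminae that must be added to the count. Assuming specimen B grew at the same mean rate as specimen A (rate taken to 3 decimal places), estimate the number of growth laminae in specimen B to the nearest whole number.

614 growth laminae

Specimen A: true growth lamina count = 2819 − 10 + 13 = 2822.
Specimen A: multiplying by 5 years per growth lamina: 2822 × 5 = 14110 years.
A: 727.9 mm over 14110 years gives 727.9 / 14110 ≈ 0.052 mm/year.
Specimen B: 159.7 mm / 0.052 mm per year = 3071.15 years; at 5 years per growth lamina that is 3071.15 / 5 ≈ 614 growth laminae.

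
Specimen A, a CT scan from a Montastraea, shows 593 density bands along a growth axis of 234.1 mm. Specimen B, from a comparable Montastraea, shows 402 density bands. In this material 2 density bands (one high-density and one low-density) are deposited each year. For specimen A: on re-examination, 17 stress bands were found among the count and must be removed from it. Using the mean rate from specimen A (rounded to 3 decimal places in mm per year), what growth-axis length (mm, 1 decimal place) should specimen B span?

163.4 mm

Specimen A: true density band count = 593 − 17 = 576.
Specimen A: with 2 density bands per year, 576 / 2 = 288 years.
A: Mean rate = 234.1 mm / 288 years ≈ 0.813 mm/yr.
Specimen B: with 2 density bands per year, 402 / 2 = 201 years. B's length ≈ 0.813 × 201 = 163.4 mm.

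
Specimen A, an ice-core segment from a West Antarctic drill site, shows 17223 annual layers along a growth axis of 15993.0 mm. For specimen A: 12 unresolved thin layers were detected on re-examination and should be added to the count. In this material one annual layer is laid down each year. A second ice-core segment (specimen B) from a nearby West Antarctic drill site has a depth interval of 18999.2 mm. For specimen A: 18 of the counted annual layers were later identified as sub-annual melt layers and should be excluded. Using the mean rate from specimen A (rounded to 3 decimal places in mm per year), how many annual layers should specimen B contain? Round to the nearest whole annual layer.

Specimen A: adjusted count: 17223 − 18 + 12 = 17217 annual layers.
A: 15993.0 mm over 17217 years gives 15993.0 / 17217 ≈ 0.929 mm per year.
Specimen B: 18999.2 mm / 0.929 mm per year = 20451.24 years ≈ 20451 annual layers.

20451 annual layers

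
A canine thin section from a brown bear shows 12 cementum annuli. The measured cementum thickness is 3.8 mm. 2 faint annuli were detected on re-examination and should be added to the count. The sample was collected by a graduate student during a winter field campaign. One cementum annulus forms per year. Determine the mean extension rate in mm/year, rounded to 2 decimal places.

0.27 mm/year

Adjusted count: 12 + 2 = 14 cementum annuli.
Mean rate = 3.8 mm / 14 years ≈ 0.27 mm/year.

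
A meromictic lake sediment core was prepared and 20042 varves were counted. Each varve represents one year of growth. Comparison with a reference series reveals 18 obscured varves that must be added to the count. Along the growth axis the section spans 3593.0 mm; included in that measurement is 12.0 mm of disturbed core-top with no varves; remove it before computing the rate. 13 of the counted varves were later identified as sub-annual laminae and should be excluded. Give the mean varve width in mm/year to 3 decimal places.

After corrections the count is 20042 − 13 + 18 = 20047 varves.
Removing the 12.0 mm offcut leaves 3593.0 − 12.0 = 3581.0 mm.
Mean rate = 3581.0 mm / 20047 years ≈ 0.179 mm/year.

0.179 mm/year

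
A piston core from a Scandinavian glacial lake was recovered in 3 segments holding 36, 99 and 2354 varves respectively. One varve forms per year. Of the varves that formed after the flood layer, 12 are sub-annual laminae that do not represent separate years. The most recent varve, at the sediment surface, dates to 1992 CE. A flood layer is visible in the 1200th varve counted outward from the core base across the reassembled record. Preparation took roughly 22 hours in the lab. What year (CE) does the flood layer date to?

Total varves = 36 + 99 + 2354 = 2489.
Between varve 1200 and the sediment surface there are 2489 − 1200 = 1289 varves.
Excluding 12 false varves: 1289 − 12 = 1277.
Counting back 1277 years from 1992 CE places the flood layer in 1992 − 1277 = 715 CE.

715 CE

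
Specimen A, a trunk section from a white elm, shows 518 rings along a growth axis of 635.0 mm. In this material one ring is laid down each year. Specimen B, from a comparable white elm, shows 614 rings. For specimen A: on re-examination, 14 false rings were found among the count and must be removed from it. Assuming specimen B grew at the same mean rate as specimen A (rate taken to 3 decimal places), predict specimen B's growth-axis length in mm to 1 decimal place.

773.6 mm

Specimen A: after corrections the count is 518 − 14 = 504 rings.
A: 635.0 mm over 504 years gives 635.0 / 504 ≈ 1.260 mm per year.
For B, 1.260 mm/year × 614 years = 773.6 mm.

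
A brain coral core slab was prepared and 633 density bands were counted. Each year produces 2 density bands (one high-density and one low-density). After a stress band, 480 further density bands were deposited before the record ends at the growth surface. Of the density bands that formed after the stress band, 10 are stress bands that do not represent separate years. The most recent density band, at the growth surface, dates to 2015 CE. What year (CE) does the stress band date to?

480 density bands formed after the stress band.
Removing the 10 false density bands leaves 480 − 10 = 470 true density bands beyond the stress band.
Dividing by 2 density bands per year: 470 / 2 = 235 years.
Counting back 235 years from 2015 CE places the stress band in 2015 − 235 = 1780 CE.

1780 CE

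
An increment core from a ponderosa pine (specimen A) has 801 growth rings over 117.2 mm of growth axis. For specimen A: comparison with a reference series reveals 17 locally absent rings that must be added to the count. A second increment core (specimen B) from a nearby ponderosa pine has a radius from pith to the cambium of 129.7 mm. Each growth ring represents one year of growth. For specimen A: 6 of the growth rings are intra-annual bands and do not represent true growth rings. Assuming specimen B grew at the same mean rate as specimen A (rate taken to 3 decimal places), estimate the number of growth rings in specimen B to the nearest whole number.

901 growth rings

Specimen A: correcting the raw count gives 801 − 6 + 17 = 812 true growth rings.
A: 117.2 mm over 812 years gives 117.2 / 812 ≈ 0.144 mm/yr.
For B, 129.7 / 0.144 = 900.69 years ≈ 901 growth rings.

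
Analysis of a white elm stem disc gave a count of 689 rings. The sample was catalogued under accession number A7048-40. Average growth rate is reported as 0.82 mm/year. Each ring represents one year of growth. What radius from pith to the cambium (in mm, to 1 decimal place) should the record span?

The record spans 689 years at 0.82 mm per year.
Predicted length = 0.82 mm/year × 689 years = 565.0 mm.

565.0 mm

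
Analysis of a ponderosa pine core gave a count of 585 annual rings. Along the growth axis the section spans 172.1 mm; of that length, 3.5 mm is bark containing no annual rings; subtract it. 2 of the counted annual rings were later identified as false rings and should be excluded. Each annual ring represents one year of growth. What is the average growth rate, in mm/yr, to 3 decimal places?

0.289 mm/yr

After corrections the count is 585 − 2 = 583 annual rings.
Net length = 172.1 − 3.5 = 168.6 mm.
Extension rate ≈ 168.6 / 583 = 0.289 mm/yr.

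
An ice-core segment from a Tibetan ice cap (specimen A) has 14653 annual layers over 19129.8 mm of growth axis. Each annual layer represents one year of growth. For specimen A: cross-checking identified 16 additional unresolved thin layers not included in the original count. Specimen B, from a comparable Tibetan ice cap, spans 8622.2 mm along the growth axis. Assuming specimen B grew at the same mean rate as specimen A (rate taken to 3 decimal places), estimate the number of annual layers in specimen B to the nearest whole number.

Specimen A: correcting the raw count gives 14653 + 16 = 14669 true annual layers.
A: Extension rate ≈ 19129.8 / 14669 = 1.304 mm per year.
For B, 8622.2 / 1.304 = 6612.12 years ≈ 6612 annual layers.

6612 annual layers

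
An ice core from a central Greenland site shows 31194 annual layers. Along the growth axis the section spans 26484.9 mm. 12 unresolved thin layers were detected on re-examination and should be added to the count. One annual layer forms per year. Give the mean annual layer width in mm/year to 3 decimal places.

True annual layer count = 31194 + 12 = 31206.
Mean rate = 26484.9 mm / 31206 years ≈ 0.849 mm/year.

0.849 mm/year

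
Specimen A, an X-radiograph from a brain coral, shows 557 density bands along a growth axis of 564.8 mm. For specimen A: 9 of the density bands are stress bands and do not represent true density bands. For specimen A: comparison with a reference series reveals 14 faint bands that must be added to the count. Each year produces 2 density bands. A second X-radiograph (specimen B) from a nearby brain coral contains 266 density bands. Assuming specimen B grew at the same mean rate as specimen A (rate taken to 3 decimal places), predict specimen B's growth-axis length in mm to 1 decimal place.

Specimen A: after corrections the count is 557 − 9 + 14 = 562 density bands.
Specimen A: 562 density bands at 2 per year is 562 / 2 = 281 years.
A: 564.8 mm over 281 years gives 564.8 / 281 ≈ 2.010 mm/yr.
Specimen B: 266 density bands at 2 per year is 266 / 2 = 133 years. For B, 2.010 mm/year × 133 years = 267.3 mm.

267.3 mm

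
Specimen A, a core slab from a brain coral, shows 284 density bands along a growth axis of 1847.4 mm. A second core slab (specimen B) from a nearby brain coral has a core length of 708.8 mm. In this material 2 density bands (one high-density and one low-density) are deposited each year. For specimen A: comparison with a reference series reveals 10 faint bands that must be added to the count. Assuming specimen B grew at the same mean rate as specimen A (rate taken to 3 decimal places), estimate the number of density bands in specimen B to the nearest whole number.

113 density bands

Specimen A: adjusted count: 284 + 10 = 294 density bands.
Specimen A: with 2 density bands per year, 294 / 2 = 147 years.
A: Mean rate = 1847.4 mm / 147 years ≈ 12.567 mm/yr.
For B, 708.8 / 12.567 = 56.40 years; at 2 density bands per year that is 56.40 × 2 ≈ 113 density bands.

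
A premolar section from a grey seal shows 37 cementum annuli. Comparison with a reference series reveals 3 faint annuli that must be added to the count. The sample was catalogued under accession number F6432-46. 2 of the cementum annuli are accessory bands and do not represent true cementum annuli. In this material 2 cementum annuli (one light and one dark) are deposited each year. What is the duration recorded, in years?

After corrections the count is 37 − 2 + 3 = 38 cementum annuli.
With 2 cementum annuli per year, 38 / 2 = 19 years.

19 years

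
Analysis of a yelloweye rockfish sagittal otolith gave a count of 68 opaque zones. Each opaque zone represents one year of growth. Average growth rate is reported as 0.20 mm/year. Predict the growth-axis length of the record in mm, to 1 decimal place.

The record spans 68 years at 0.20 mm per year.
Length ≈ 0.20 × 68 = 13.6 mm.

13.6 mm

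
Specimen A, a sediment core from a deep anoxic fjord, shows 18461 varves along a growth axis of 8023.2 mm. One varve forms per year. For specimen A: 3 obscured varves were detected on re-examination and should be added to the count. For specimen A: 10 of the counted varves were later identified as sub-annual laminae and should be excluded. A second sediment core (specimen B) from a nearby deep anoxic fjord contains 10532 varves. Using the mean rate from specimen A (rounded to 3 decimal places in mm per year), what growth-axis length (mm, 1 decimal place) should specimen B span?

Specimen A: correcting the raw count gives 18461 − 10 + 3 = 18454 true varves.
A: 8023.2 mm over 18454 years gives 8023.2 / 18454 ≈ 0.435 mm/yr.
B's length ≈ 0.435 × 10532 = 4581.4 mm.

4581.4 mm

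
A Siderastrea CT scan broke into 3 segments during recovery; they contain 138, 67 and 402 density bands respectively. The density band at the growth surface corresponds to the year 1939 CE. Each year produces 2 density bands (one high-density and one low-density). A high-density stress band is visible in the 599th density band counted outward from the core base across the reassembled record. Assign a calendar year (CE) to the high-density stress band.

Total density bands = 138 + 67 + 402 = 607.
The high-density stress band sits at density band 599 from the core base, so 607 − 599 = 8 density bands formed after it.
Dividing by 2 density bands per year: 8 / 2 = 4 years.
The density band at the growth surface is 1939 CE, so the high-density stress band dates to 1939 − 4 = 1935 CE.

1935 CE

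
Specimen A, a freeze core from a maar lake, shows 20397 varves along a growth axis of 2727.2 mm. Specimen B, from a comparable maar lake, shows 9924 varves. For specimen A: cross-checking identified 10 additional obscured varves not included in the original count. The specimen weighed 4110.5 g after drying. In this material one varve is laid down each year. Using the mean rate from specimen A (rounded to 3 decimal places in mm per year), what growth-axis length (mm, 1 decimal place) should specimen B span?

1329.8 mm

Specimen A: after corrections the count is 20397 + 10 = 20407 varves.
A: Mean rate = 2727.2 mm / 20407 years ≈ 0.134 mm/yr.
For B, 0.134 mm/year × 9924 years = 1329.8 mm.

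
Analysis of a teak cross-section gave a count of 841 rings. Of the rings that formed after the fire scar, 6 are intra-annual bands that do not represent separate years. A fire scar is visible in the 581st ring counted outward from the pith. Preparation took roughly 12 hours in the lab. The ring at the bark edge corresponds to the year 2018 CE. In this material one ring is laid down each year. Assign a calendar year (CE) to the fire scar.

1764 CE

Between ring 581 and the bark edge there are 841 − 581 = 260 rings.
260 − 6 false = 254 true rings after the fire scar.
Counting back 254 years from 2018 CE places the fire scar in 2018 − 254 = 1764 CE.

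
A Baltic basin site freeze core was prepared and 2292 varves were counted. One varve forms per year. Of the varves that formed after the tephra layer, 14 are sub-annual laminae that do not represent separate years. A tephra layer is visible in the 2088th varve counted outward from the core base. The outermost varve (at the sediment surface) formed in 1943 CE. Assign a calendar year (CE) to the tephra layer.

2292 − 2088 = 204 varves lie beyond the tephra layer toward the sediment surface.
Removing the 14 false varves leaves 204 − 14 = 190 true varves beyond the tephra layer.
1943 − 190 = 1753 CE.

1753 CE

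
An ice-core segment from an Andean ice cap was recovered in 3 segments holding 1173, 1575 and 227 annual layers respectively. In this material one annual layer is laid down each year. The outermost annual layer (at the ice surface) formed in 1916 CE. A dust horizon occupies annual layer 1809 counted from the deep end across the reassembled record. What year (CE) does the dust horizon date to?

Total annual layers = 1173 + 1575 + 227 = 2975.
Between annual layer 1809 and the ice surface there are 2975 − 1809 = 1166 annual layers.
The annual layer at the ice surface is 1916 CE, so the dust horizon dates to 1916 − 1166 = 750 CE.

750 CE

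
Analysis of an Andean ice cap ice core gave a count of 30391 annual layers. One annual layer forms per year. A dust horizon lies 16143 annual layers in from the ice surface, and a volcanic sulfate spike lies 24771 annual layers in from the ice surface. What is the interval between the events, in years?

8628 years

The two markers are separated by 24771 − 16143 = 8628 annual layers.
That is 8628 years at one annual layer per year.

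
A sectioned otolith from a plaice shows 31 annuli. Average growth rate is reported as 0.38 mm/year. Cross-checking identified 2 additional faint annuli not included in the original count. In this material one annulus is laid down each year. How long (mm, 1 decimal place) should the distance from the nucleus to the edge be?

Adjusted count: 31 + 2 = 33 annuli.
Predicted length = 0.38 mm/year × 33 years = 12.5 mm.

12.5 mm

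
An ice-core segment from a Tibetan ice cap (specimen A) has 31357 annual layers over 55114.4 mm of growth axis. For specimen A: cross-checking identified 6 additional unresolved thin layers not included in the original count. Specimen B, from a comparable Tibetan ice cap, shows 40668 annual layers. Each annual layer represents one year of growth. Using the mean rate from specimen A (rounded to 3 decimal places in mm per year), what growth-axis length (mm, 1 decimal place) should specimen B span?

71453.7 mm

Specimen A: after corrections the count is 31357 + 6 = 31363 annual layers.
A: Mean rate = 55114.4 mm / 31363 years ≈ 1.757 mm per year.
For B, 1.757 mm/year × 40668 years = 71453.7 mm.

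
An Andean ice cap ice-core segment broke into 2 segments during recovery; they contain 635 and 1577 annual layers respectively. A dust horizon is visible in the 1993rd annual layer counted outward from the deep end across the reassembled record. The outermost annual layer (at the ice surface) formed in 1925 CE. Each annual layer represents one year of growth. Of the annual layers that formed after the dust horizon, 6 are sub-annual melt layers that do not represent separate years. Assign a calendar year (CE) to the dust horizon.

1712 CE

Total annual layers = 635 + 1577 = 2212.
The dust horizon sits at annual layer 1993 from the deep end, so 2212 − 1993 = 219 annual layers formed after it.
Excluding 6 false annual layers: 219 − 6 = 213.
The annual layer at the ice surface is 1925 CE, so the dust horizon dates to 1925 − 213 = 1712 CE.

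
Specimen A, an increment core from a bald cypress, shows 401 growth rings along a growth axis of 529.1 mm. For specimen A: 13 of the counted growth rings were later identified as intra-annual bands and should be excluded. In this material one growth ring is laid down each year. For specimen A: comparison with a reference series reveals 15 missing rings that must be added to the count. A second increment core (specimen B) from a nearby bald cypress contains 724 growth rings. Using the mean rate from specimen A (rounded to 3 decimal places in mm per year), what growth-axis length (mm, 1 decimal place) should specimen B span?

950.6 mm

Specimen A: true growth ring count = 401 − 13 + 15 = 403.
A: Extension rate ≈ 529.1 / 403 = 1.313 mm/year.
For B, 1.313 mm/year × 724 years = 950.6 mm.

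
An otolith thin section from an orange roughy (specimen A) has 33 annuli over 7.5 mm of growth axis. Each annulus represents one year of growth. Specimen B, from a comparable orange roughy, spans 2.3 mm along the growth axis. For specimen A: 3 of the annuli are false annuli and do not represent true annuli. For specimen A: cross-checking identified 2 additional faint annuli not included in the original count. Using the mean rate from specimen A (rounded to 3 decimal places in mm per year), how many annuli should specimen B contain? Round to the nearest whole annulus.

Specimen A: true annulus count = 33 − 3 + 2 = 32.
A: 7.5 mm over 32 years gives 7.5 / 32 ≈ 0.234 mm per year.
For B, 2.3 / 0.234 = 9.83 years ≈ 10 annuli.

10 annuli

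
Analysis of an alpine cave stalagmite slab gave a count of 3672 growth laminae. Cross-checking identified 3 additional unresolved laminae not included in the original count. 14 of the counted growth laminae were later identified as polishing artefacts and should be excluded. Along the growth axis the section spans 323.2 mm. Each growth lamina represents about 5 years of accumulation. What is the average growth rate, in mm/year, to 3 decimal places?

0.018 mm/year

Adjusted count: 3672 − 14 + 3 = 3661 growth laminae.
Multiplying by 5 years per growth lamina: 3661 × 5 = 18305 years.
Extension rate ≈ 323.2 / 18305 = 0.018 mm/year.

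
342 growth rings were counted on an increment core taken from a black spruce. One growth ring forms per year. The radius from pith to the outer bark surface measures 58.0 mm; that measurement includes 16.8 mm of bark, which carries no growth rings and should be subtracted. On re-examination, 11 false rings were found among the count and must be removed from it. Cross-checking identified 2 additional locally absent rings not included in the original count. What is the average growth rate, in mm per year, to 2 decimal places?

0.12 mm per year

After corrections the count is 342 − 11 + 2 = 333 growth rings.
Removing the 16.8 mm offcut leaves 58.0 − 16.8 = 41.2 mm.
Extension rate ≈ 41.2 / 333 = 0.12 mm per year.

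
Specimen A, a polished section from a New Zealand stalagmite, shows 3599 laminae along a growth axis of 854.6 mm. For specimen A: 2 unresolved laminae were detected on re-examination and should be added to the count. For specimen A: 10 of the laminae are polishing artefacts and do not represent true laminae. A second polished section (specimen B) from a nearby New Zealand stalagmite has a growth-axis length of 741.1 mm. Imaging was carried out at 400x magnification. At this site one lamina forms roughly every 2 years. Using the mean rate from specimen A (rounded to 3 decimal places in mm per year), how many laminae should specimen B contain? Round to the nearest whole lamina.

Specimen A: true lamina count = 3599 − 10 + 2 = 3591.
Specimen A: at 2 years per lamina, 3591 × 2 = 7182 years.
A: Mean rate = 854.6 mm / 7182 years ≈ 0.119 mm/yr.
For B, 741.1 / 0.119 = 6227.73 years; at 2 years per lamina that is 6227.73 / 2 ≈ 3114 laminae.

3114 laminae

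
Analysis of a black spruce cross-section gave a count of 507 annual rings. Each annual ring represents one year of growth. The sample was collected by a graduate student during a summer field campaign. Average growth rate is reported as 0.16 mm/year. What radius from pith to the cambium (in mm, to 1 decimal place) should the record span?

507 years of growth are recorded.
507 years at 0.16 mm/year gives 0.16 × 507 = 81.1 mm.

81.1 mm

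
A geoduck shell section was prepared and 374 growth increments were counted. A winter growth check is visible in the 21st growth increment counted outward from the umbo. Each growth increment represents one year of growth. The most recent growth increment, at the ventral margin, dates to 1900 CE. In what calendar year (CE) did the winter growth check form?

1547 CE

The winter growth check sits at growth increment 21 from the umbo, so 374 − 21 = 353 growth increments formed after it.
Counting back 353 years from 1900 CE places the winter growth check in 1900 − 353 = 1547 CE.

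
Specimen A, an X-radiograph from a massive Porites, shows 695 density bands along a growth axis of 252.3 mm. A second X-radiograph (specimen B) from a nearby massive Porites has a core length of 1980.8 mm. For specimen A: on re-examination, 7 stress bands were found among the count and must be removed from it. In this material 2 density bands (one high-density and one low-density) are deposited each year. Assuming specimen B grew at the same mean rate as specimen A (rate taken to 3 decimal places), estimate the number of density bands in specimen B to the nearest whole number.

Specimen A: after corrections the count is 695 − 7 = 688 density bands.
Specimen A: 688 density bands at 2 per year is 688 / 2 = 344 years.
A: Mean rate = 252.3 mm / 344 years ≈ 0.733 mm per year.
B spans 1980.8 / 0.733 = 2702.32 years; at 2 density bands per year that is 2702.32 × 2 ≈ 5405 density bands.

5405 density bands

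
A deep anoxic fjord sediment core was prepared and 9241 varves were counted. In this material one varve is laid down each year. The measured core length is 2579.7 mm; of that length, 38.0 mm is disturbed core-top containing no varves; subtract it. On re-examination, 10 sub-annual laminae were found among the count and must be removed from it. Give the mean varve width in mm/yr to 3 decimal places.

After corrections the count is 9241 − 10 = 9231 varves.
Removing the 38.0 mm offcut leaves 2579.7 − 38.0 = 2541.7 mm.
Mean rate = 2541.7 mm / 9231 years ≈ 0.275 mm/yr.

0.275 mm/yr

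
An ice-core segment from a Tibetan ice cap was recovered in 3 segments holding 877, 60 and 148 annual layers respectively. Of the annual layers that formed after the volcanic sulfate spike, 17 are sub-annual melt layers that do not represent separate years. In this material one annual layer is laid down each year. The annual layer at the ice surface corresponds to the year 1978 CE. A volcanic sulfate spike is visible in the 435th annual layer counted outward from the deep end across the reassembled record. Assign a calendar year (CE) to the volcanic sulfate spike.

Total annual layers = 877 + 60 + 148 = 1085.
The volcanic sulfate spike sits at annual layer 435 from the deep end, so 1085 − 435 = 650 annual layers formed after it.
Excluding 17 false annual layers: 650 − 17 = 633.
Counting back 633 years from 1978 CE places the volcanic sulfate spike in 1978 − 633 = 1345 CE.

1345 CE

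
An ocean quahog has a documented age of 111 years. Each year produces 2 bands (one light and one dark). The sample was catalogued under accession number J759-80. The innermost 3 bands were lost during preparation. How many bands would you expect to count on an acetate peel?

219 bands

111 years at 2 bands per year gives 111 × 2 = 222 bands.
Subtracting the 3 bands not captured gives 222 − 3 = 219 bands in the record.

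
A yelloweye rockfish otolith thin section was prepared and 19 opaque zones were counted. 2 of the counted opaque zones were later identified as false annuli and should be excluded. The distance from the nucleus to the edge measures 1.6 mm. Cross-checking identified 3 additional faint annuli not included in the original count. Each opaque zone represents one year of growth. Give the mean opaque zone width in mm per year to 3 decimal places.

0.080 mm per year

Adjusted count: 19 − 2 + 3 = 20 opaque zones.
Mean rate = 1.6 mm / 20 years ≈ 0.080 mm per year.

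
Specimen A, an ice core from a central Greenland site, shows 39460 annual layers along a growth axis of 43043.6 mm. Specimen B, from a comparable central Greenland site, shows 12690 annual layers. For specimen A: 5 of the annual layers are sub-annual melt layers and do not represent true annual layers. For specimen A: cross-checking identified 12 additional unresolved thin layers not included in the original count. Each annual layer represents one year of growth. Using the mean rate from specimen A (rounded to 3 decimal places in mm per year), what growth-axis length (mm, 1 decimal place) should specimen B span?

13844.8 mm

Specimen A: true annual layer count = 39460 − 5 + 12 = 39467.
A: Mean rate = 43043.6 mm / 39467 years ≈ 1.091 mm per year.
B's length ≈ 1.091 × 12690 = 13844.8 mm.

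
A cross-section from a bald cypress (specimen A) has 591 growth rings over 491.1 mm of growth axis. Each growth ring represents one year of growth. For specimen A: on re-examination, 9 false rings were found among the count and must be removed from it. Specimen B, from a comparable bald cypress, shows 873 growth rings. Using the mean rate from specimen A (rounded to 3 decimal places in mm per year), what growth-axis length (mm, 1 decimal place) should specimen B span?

Specimen A: true growth ring count = 591 − 9 = 582.
A: Extension rate ≈ 491.1 / 582 = 0.844 mm/year.
For B, 0.844 mm/year × 873 years = 736.8 mm.

736.8 mm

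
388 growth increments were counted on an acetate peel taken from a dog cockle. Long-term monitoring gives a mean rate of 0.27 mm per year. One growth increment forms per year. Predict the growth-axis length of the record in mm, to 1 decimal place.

388 years of growth are recorded.
Predicted length = 0.27 mm/year × 388 years = 104.8 mm.

104.8 mm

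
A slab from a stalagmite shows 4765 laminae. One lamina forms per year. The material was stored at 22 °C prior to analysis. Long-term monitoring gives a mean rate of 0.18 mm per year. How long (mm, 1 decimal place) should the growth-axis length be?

4765 years of growth are recorded.
Predicted length = 0.18 mm/year × 4765 years = 857.7 mm.

857.7 mm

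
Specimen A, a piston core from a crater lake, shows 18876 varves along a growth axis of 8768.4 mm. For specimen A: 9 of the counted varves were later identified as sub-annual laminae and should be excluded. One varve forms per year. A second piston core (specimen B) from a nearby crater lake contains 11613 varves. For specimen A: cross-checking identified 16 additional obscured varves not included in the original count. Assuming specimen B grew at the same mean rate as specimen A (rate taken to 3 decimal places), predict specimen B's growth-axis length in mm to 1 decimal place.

5388.4 mm

Specimen A: adjusted count: 18876 − 9 + 16 = 18883 varves.
A: 8768.4 mm over 18883 years gives 8768.4 / 18883 ≈ 0.464 mm/yr.
For B, 0.464 mm/year × 11613 years = 5388.4 mm.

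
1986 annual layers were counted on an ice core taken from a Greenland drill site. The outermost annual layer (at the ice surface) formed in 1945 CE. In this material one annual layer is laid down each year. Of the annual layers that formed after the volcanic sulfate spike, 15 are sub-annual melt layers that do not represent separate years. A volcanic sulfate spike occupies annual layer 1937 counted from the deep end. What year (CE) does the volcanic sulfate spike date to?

1911 CE

Between annual layer 1937 and the ice surface there are 1986 − 1937 = 49 annual layers.
49 − 15 false = 34 true annual layers after the volcanic sulfate spike.
1945 − 34 = 1911 CE.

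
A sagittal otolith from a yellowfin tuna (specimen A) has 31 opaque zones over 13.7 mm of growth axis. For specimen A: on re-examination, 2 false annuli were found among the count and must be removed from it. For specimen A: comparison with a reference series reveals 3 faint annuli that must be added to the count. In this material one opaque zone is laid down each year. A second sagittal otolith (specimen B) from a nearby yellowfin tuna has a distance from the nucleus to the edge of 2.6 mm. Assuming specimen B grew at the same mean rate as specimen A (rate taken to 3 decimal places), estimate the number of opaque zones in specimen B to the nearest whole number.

Specimen A: correcting the raw count gives 31 − 2 + 3 = 32 true opaque zones.
A: Extension rate ≈ 13.7 / 32 = 0.428 mm/year.
Specimen B: 2.6 mm / 0.428 mm per year = 6.07 years ≈ 6 opaque zones.

6 opaque zones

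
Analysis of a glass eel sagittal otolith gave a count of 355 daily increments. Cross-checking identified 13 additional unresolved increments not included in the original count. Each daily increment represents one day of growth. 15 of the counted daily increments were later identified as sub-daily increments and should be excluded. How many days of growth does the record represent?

Adjusted count: 355 − 15 + 13 = 353 daily increments.
With a one-to-one daily increment periodicity this is 353 days.

353 days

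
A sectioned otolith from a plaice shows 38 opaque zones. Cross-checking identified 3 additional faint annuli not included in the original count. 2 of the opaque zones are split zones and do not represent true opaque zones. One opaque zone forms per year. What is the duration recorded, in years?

After corrections the count is 38 − 2 + 3 = 39 opaque zones.
With a one-to-one opaque zone periodicity this is 39 years.

39 years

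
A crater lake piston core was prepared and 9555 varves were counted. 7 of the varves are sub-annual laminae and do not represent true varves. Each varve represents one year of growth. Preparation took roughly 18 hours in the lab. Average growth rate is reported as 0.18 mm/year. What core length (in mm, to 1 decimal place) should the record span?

1718.6 mm

Adjusted count: 9555 − 7 = 9548 varves.
Predicted length = 0.18 mm/year × 9548 years = 1718.6 mm.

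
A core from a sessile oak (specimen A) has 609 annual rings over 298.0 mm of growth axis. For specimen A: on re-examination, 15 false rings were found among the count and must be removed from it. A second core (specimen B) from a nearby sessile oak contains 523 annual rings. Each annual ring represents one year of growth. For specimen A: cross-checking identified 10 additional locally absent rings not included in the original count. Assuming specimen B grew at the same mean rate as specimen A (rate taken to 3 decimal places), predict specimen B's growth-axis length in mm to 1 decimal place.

Specimen A: correcting the raw count gives 609 − 15 + 10 = 604 true annual rings.
A: 298.0 mm over 604 years gives 298.0 / 604 ≈ 0.493 mm per year.
B's length ≈ 0.493 × 523 = 257.8 mm.

257.8 mm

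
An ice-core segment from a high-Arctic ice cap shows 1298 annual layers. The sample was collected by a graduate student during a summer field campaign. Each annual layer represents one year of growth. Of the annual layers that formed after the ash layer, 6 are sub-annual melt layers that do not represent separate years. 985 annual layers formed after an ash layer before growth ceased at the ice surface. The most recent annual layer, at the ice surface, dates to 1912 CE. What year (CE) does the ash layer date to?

933 CE

985 annual layers formed after the ash layer.
Excluding 6 false annual layers: 985 − 6 = 979.
1912 − 979 = 933 CE.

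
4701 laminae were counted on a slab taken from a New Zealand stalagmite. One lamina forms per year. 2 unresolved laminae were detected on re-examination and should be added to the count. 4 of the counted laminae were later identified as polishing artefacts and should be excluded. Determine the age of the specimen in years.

After corrections the count is 4701 − 4 + 2 = 4699 laminae.
One lamina per year makes the duration 4699 years.

4699 yr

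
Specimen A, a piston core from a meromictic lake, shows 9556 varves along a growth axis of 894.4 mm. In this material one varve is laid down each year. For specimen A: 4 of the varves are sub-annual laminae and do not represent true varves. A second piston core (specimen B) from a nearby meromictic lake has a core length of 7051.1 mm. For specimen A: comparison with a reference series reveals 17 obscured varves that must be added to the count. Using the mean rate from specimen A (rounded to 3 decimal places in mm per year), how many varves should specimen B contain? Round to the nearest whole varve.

75818 varves

Specimen A: after corrections the count is 9556 − 4 + 17 = 9569 varves.
A: 894.4 mm over 9569 years gives 894.4 / 9569 ≈ 0.093 mm/year.
Specimen B: 7051.1 mm / 0.093 mm per year = 75818.28 years ≈ 75818 varves.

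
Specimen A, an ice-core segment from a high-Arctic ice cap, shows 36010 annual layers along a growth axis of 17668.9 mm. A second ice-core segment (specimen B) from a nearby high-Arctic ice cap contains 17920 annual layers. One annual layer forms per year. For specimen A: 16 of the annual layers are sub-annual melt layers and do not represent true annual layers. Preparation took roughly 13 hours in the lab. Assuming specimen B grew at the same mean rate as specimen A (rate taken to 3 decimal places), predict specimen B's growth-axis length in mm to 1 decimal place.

Specimen A: true annual layer count = 36010 − 16 = 35994.
A: Mean rate = 17668.9 mm / 35994 years ≈ 0.491 mm/year.
Length of B = 0.491 × 17920 = 8798.7 mm.

8798.7 mm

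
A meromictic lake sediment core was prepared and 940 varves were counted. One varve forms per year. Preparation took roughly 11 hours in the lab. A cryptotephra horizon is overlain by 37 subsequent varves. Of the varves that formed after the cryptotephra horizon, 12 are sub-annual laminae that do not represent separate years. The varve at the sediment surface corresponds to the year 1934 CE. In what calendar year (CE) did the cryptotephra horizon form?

There are 37 varves younger than the cryptotephra horizon.
Removing the 12 false varves leaves 37 − 12 = 25 true varves beyond the cryptotephra horizon.
1934 − 25 = 1909 CE.

1909 CE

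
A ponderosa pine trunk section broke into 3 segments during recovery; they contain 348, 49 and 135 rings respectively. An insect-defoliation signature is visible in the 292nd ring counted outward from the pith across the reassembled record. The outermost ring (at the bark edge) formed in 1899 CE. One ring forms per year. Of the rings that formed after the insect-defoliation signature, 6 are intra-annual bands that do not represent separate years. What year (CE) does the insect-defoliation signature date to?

Total rings = 348 + 49 + 135 = 532.
532 − 292 = 240 rings lie beyond the insect-defoliation signature toward the bark edge.
240 − 6 false = 234 true rings after the insect-defoliation signature.
The ring at the bark edge is 1899 CE, so the insect-defoliation signature dates to 1899 − 234 = 1665 CE.

1665 CE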